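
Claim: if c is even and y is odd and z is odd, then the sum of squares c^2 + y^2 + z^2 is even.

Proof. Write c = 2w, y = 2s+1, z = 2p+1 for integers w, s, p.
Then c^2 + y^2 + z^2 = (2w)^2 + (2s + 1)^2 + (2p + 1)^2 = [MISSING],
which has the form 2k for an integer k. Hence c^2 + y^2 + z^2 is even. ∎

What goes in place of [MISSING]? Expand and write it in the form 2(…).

2(2p^2 + 2p + 2s^2 + 2s + 2w^2 + 1)

(2w)^2 + (2s + 1)^2 + (2p + 1)^2 = 4p^2 + 4p + 4s^2 + 4s + 4w^2 + 2
= 2(2p^2 + 2p + 2s^2 + 2s + 2w^2 + 1).
Since 2p^2 + 2p + 2s^2 + 2s + 2w^2 + 1 is an integer, the sum of squares is of the form 2k for an integer k.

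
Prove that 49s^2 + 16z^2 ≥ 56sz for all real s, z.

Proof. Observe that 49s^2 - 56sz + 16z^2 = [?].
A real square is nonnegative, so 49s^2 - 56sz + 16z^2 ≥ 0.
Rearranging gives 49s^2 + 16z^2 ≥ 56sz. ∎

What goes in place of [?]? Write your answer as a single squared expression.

(7s - 4z)^2

49s^2 - 56sz + 16z^2 is a perfect-square trinomial: the outer terms are (7s)^2 and (4z)^2, and the cross term is -2·7s·4z.
So 49s^2 - 56sz + 16z^2 = (7s - 4z)^2 ≥ 0.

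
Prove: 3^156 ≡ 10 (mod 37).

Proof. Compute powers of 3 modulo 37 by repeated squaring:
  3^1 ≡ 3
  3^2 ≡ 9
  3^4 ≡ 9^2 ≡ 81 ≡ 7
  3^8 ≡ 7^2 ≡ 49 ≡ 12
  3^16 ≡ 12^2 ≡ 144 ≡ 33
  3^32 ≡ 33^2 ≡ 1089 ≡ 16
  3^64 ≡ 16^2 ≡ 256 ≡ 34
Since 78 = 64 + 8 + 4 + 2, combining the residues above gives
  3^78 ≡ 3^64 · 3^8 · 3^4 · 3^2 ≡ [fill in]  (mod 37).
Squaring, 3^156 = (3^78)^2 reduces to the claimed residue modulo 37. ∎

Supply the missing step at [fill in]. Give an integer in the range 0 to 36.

3^64 · 3^8 · 3^4 · 3^2 ≡ 34 · 12 · 7 · 9 = 25704.
25704 mod 37 = 26, so 3^78 ≡ 26 (mod 37).

26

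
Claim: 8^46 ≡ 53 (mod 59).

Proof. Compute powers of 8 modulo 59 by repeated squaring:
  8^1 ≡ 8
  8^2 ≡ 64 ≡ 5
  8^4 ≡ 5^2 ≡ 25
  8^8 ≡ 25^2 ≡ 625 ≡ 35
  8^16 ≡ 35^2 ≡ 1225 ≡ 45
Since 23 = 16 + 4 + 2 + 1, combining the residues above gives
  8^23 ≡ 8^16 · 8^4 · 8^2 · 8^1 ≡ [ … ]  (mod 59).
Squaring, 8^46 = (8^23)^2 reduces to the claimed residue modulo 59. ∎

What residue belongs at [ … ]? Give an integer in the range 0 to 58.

42

8^16 · 8^4 · 8^2 · 8^1 ≡ 45 · 25 · 5 · 8 = 45000.
45000 mod 59 = 42, so 8^23 ≡ 42 (mod 59).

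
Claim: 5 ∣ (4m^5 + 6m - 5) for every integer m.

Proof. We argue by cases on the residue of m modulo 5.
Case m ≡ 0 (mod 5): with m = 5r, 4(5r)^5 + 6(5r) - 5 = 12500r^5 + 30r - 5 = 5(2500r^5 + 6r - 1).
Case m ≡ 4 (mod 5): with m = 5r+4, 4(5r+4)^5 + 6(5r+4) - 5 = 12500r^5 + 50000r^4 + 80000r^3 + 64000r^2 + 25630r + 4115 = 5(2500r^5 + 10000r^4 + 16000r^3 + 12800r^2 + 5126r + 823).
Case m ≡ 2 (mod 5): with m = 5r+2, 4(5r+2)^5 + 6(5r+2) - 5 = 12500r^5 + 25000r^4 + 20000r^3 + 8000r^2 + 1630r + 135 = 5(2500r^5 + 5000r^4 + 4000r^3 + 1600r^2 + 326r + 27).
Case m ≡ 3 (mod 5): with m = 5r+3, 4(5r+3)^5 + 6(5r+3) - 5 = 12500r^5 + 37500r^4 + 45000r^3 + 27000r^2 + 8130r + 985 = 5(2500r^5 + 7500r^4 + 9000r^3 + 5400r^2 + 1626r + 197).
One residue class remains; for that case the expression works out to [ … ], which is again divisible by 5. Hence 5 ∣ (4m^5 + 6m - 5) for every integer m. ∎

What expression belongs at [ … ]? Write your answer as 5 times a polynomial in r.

The residues treated are {0, 4, 2, 3}, so the missing case is m ≡ 1 (mod 5); write m = 5r+1.
Then 4(5r+1)^5 + 6(5r+1) - 5 = 12500r^5 + 12500r^4 + 5000r^3 + 1000r^2 + 130r + 5 = 5(2500r^5 + 2500r^4 + 1000r^3 + 200r^2 + 26r + 1).

5(2500r^5 + 2500r^4 + 1000r^3 + 200r^2 + 26r + 1)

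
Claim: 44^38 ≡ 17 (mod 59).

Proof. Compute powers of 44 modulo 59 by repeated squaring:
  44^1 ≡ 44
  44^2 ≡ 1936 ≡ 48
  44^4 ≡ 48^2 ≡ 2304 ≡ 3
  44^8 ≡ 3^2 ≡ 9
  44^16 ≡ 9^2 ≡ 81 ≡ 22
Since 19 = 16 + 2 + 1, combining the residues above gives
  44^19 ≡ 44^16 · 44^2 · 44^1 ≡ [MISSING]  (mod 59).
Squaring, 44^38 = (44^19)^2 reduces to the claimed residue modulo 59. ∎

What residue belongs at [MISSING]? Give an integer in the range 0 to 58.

Multiply the listed residues: 22 · 48 · 44 = 1056 → 46464.
Reducing modulo 59: 46464 = 787·59 + 31, so 44^19 ≡ 31.

31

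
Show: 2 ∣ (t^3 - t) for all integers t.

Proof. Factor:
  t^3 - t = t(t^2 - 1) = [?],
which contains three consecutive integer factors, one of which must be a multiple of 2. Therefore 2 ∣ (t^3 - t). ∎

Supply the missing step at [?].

t(t^2 - 1) = t(t - 1)(t + 1) = (t - 1)t(t + 1).
These three factors are consecutive integers, so their product is divisible by 2.

(t - 1)t(t + 1)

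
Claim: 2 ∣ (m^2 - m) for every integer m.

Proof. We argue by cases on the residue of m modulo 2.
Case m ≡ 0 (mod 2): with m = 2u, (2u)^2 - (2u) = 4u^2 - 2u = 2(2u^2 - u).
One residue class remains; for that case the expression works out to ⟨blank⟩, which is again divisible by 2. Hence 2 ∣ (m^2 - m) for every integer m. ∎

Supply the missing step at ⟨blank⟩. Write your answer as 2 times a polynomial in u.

Only m ≡ 1 (mod 2) is unaccounted for. Put m = 2u+1:
(2u+1)^2 - (2u+1) expands to 4u^2 + 2u,
and factoring out 2 leaves 2(2u^2 + u).

2(2u^2 + u)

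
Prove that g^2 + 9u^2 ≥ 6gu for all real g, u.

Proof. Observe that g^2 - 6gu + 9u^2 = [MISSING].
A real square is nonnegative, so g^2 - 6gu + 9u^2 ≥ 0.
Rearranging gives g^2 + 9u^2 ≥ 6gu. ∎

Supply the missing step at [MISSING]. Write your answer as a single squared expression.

The leading and trailing coefficients are 1^2 and 3^2, and 6 = 2·1·3, so the trinomial is (g - 3u)^2.
Hence g^2 - 6gu + 9u^2 ≥ 0.

(g - 3u)^2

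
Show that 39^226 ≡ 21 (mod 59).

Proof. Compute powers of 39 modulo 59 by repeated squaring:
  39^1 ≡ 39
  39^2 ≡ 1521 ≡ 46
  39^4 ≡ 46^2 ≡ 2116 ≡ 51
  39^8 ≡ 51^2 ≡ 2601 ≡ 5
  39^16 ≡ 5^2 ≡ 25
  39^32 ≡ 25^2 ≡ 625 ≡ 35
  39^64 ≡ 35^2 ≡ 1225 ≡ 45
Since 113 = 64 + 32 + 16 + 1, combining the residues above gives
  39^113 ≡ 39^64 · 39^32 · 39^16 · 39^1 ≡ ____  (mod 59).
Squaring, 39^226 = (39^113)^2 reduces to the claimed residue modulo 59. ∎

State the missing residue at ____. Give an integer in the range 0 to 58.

32

Multiply the listed residues: 45 · 35 · 25 · 39 = 1575 → 39375 → 1535625.
Reducing modulo 59: 1535625 = 26027·59 + 32, so 39^113 ≡ 32.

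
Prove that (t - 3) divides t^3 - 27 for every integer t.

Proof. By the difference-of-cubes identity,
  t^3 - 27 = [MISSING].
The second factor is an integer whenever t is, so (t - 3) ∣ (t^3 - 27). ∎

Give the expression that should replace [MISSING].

(t - 3)(t^2 + 3t + 9)

Polynomial division of t^3 - 27 by t - 3 leaves remainder 0 and quotient t^2 + 3t + 9.
Hence t^3 - 27 = (t - 3)(t^2 + 3t + 9).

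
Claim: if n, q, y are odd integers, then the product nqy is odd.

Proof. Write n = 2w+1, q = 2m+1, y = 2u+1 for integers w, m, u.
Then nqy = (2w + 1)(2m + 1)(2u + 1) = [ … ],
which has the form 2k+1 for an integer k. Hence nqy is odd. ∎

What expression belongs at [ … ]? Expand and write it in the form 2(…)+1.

2(4muw + 2mu + 2mw + m + 2uw + u + w) + 1

(2w + 1)(2m + 1)(2u + 1) = 8muw + 4mu + 4mw + 2m + 4uw + 2u + 2w + 1
= 2(4muw + 2mu + 2mw + m + 2uw + u + w) + 1.
Since 4muw + 2mu + 2mw + m + 2uw + u + w is an integer, the product is of the form 2k+1 for an integer k.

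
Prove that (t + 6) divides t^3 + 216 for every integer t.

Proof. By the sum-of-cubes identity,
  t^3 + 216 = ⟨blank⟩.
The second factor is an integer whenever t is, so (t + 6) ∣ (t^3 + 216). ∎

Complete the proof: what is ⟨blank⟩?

(t + 6)(t^2 - 6t + 36)

Polynomial division of t^3 + 216 by t + 6 leaves remainder 0 and quotient t^2 - 6t + 36.
Hence t^3 + 216 = (t + 6)(t^2 - 6t + 36).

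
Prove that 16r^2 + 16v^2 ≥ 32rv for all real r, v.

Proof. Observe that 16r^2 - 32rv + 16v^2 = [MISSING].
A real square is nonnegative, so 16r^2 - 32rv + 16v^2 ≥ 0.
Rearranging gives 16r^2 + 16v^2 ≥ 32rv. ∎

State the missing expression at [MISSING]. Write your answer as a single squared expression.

The leading and trailing coefficients are 4^2 and 4^2, and 32 = 2·4·4, so the trinomial is (4r - 4v)^2.
Hence 16r^2 - 32rv + 16v^2 ≥ 0.

(4r - 4v)^2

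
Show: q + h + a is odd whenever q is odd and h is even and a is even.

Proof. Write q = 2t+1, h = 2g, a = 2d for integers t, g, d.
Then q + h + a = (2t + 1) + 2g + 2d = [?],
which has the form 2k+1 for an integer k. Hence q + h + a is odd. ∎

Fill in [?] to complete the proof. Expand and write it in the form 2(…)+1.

2(d + g + t) + 1

(2t + 1) + 2g + 2d = 2d + 2g + 2t + 1
= 2(d + g + t) + 1.
Since d + g + t is an integer, the sum is of the form 2k+1 for an integer k.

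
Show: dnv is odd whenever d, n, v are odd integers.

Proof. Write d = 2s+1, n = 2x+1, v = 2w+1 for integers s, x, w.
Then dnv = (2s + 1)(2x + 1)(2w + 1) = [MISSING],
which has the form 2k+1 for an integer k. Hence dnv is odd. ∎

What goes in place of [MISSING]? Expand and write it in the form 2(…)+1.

Expanding: (2s + 1)(2x + 1)(2w + 1) = 8swx + 4sw + 4sx + 2s + 4wx + 2w + 2x + 1.
Every term except the constant is even, so this is 2(4swx + 2sw + 2sx + s + 2wx + w + x) + 1,
and 4swx + 2sw + 2sx + s + 2wx + w + x ∈ ℤ gives the required form.

2(4swx + 2sw + 2sx + s + 2wx + w + x) + 1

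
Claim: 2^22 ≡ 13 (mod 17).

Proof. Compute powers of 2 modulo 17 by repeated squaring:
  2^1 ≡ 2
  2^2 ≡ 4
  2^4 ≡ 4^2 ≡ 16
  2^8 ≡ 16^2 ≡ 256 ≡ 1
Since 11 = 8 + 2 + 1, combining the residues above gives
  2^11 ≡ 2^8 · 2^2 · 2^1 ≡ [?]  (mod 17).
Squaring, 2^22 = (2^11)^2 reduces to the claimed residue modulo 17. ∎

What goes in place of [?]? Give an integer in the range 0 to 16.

8

Multiply the listed residues: 1 · 4 · 2 = 4 → 8.
Reducing modulo 17: 8 = 0·17 + 8, so 2^11 ≡ 8.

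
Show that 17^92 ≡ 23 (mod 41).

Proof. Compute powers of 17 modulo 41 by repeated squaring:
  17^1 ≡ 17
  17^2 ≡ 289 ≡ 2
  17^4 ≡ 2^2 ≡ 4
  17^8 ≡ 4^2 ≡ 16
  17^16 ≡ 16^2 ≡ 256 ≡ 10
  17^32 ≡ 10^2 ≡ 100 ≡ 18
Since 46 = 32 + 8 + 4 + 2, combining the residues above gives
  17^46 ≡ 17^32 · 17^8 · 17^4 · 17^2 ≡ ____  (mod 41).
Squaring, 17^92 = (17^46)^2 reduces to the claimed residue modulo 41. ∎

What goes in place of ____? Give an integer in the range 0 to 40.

17^32 · 17^8 · 17^4 · 17^2 ≡ 18 · 16 · 4 · 2 = 2304.
2304 mod 41 = 8, so 17^46 ≡ 8 (mod 41).

8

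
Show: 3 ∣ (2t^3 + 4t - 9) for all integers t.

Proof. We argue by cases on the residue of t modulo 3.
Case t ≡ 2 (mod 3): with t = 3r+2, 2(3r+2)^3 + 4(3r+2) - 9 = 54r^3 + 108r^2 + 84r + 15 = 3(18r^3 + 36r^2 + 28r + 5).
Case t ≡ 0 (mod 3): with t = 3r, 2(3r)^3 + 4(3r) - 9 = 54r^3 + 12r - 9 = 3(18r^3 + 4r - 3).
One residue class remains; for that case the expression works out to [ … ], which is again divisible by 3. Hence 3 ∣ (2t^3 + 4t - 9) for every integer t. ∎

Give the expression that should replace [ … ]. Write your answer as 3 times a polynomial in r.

3(18r^3 + 18r^2 + 10r - 1)

The residues treated are {2, 0}, so the missing case is t ≡ 1 (mod 3); write t = 3r+1.
Then 2(3r+1)^3 + 4(3r+1) - 9 = 54r^3 + 54r^2 + 30r - 3 = 3(18r^3 + 18r^2 + 10r - 1).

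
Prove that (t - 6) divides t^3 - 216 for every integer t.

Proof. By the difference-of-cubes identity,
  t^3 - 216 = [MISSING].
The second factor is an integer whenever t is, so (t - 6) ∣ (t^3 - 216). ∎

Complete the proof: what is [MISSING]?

(t - 6)(t^2 + 6t + 36)

Polynomial division of t^3 - 216 by t - 6 leaves remainder 0 and quotient t^2 + 6t + 36.
Hence t^3 - 216 = (t - 6)(t^2 + 6t + 36).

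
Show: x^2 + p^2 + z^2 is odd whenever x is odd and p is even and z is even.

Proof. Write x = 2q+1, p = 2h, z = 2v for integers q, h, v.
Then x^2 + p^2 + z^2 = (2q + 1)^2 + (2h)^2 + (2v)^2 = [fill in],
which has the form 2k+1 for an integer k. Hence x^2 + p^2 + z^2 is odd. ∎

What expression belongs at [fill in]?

2(2h^2 + 2q^2 + 2q + 2v^2) + 1

(2q + 1)^2 + (2h)^2 + (2v)^2 = 4h^2 + 4q^2 + 4q + 4v^2 + 1
= 2(2h^2 + 2q^2 + 2q + 2v^2) + 1.
Since 2h^2 + 2q^2 + 2q + 2v^2 is an integer, the sum of squares is of the form 2k+1 for an integer k.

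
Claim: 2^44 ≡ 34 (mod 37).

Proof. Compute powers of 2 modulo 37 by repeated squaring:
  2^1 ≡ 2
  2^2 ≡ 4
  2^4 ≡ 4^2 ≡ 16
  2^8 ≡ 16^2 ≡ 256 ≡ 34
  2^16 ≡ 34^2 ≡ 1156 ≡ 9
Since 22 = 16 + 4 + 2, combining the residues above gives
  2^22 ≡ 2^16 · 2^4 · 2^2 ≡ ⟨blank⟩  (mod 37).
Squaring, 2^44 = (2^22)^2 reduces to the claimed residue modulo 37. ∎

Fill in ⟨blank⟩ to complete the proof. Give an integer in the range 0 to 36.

2^16 · 2^4 · 2^2 ≡ 9 · 16 · 4 = 576.
576 mod 37 = 21, so 2^22 ≡ 21 (mod 37).

21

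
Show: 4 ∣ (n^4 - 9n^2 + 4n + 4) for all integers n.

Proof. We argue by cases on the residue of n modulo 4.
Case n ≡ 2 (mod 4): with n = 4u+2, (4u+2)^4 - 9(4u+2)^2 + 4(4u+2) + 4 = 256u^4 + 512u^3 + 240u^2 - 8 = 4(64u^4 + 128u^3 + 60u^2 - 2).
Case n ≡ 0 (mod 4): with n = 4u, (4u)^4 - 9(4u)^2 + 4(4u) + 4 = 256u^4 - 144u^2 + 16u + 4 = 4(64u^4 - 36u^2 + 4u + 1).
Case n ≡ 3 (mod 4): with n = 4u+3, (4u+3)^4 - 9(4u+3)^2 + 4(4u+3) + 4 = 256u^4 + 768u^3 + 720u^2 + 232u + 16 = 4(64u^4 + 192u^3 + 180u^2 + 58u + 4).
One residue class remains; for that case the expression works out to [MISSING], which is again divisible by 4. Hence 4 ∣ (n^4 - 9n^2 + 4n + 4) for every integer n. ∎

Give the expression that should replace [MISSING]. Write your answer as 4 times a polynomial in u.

The residues treated are {2, 0, 3}, so the missing case is n ≡ 1 (mod 4); write n = 4u+1.
Then (4u+1)^4 - 9(4u+1)^2 + 4(4u+1) + 4 = 256u^4 + 256u^3 - 48u^2 - 40u = 4(64u^4 + 64u^3 - 12u^2 - 10u).

4(64u^4 + 64u^3 - 12u^2 - 10u)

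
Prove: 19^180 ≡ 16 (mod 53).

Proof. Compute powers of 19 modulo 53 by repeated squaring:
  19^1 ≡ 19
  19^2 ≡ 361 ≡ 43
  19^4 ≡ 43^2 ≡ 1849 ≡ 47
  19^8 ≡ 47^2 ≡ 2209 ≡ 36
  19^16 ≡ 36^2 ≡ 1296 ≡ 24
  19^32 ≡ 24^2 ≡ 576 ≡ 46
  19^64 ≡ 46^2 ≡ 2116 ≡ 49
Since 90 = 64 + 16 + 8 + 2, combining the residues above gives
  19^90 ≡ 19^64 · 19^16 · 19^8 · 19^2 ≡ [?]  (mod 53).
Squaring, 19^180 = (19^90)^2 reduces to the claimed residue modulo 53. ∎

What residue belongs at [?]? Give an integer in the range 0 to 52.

Multiply the listed residues: 49 · 24 · 36 · 43 = 1176 → 42336 → 1820448.
Reducing modulo 53: 1820448 = 34348·53 + 4, so 19^90 ≡ 4.

4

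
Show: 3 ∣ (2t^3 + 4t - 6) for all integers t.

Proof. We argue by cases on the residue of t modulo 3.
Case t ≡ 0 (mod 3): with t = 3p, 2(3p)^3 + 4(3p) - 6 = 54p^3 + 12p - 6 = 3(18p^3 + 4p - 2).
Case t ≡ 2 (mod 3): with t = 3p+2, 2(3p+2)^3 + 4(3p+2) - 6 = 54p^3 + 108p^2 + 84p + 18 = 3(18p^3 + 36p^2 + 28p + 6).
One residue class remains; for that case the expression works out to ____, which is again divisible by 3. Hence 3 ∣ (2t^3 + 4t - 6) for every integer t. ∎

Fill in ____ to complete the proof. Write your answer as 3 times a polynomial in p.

Only t ≡ 1 (mod 3) is unaccounted for. Put t = 3p+1:
2(3p+1)^3 + 4(3p+1) - 6 expands to 54p^3 + 54p^2 + 30p,
and factoring out 3 leaves 3(18p^3 + 18p^2 + 10p).

3(18p^3 + 18p^2 + 10p)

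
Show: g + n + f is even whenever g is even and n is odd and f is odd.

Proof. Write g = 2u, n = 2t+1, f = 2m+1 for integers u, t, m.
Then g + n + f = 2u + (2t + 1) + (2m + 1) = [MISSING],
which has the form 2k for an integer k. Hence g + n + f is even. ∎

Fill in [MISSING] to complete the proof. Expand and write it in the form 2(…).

2(m + t + u + 1)

Expanding: 2u + (2t + 1) + (2m + 1) = 2m + 2t + 2u + 2.
Every term is even; pulling out the factor of 2 gives 2(m + t + u + 1).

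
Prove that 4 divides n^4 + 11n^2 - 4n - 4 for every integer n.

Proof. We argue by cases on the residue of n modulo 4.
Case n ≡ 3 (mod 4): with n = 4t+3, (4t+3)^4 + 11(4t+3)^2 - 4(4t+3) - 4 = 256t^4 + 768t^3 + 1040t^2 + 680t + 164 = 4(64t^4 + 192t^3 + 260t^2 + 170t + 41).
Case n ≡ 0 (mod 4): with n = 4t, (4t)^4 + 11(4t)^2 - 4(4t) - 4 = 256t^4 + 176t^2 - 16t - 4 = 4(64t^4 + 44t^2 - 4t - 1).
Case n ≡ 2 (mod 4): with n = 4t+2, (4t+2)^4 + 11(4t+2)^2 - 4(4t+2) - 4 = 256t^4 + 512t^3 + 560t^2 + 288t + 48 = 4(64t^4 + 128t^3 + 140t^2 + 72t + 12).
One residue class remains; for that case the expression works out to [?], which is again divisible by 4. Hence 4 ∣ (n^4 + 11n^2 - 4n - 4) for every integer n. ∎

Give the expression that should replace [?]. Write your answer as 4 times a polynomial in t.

The residues treated are {3, 0, 2}, so the missing case is n ≡ 1 (mod 4); write n = 4t+1.
Then (4t+1)^4 + 11(4t+1)^2 - 4(4t+1) - 4 = 256t^4 + 256t^3 + 272t^2 + 88t + 4 = 4(64t^4 + 64t^3 + 68t^2 + 22t + 1).

4(64t^4 + 64t^3 + 68t^2 + 22t + 1)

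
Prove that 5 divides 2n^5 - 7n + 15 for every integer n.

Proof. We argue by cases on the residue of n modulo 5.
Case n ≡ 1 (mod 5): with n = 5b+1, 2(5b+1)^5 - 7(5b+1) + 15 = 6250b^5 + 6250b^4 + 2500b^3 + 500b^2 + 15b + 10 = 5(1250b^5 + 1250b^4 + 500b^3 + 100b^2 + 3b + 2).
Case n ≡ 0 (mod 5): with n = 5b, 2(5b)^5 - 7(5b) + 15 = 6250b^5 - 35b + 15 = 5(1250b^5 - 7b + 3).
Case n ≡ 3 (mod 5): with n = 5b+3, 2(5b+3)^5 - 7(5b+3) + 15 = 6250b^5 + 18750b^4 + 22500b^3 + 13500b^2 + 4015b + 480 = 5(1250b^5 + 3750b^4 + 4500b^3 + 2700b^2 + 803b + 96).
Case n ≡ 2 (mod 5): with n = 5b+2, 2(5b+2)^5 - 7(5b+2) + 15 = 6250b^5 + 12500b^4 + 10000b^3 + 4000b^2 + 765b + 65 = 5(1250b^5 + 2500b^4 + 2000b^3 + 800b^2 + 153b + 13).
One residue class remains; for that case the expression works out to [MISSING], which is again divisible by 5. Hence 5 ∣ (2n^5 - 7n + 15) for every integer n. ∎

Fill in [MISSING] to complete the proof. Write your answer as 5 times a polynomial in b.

5(1250b^5 + 5000b^4 + 8000b^3 + 6400b^2 + 2553b + 407)

Only n ≡ 4 (mod 5) is unaccounted for. Put n = 5b+4:
2(5b+4)^5 - 7(5b+4) + 15 expands to 6250b^5 + 25000b^4 + 40000b^3 + 32000b^2 + 12765b + 2035,
and factoring out 5 leaves 5(1250b^5 + 5000b^4 + 8000b^3 + 6400b^2 + 2553b + 407).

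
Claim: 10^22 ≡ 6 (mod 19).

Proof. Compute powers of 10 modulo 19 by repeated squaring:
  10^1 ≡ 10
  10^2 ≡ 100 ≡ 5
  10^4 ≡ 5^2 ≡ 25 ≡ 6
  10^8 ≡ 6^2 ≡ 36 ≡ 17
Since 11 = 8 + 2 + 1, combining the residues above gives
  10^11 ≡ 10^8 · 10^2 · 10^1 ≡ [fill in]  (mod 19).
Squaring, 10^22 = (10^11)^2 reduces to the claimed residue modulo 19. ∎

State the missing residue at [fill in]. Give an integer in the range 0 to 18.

10^8 · 10^2 · 10^1 ≡ 17 · 5 · 10 = 850.
850 mod 19 = 14, so 10^11 ≡ 14 (mod 19).

14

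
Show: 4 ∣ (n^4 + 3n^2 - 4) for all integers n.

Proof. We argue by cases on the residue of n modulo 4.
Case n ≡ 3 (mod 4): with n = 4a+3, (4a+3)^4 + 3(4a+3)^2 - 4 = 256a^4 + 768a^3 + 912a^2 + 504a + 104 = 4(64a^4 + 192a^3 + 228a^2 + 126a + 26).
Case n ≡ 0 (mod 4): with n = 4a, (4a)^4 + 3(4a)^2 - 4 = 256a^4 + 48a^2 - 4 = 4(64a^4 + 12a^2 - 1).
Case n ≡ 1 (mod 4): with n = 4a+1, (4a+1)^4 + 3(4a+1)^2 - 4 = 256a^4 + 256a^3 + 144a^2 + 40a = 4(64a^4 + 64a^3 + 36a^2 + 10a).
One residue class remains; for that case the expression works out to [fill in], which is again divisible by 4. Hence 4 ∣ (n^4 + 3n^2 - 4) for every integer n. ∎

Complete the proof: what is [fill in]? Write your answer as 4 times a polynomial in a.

Only n ≡ 2 (mod 4) is unaccounted for. Put n = 4a+2:
(4a+2)^4 + 3(4a+2)^2 - 4 expands to 256a^4 + 512a^3 + 432a^2 + 176a + 24,
and factoring out 4 leaves 4(64a^4 + 128a^3 + 108a^2 + 44a + 6).

4(64a^4 + 128a^3 + 108a^2 + 44a + 6)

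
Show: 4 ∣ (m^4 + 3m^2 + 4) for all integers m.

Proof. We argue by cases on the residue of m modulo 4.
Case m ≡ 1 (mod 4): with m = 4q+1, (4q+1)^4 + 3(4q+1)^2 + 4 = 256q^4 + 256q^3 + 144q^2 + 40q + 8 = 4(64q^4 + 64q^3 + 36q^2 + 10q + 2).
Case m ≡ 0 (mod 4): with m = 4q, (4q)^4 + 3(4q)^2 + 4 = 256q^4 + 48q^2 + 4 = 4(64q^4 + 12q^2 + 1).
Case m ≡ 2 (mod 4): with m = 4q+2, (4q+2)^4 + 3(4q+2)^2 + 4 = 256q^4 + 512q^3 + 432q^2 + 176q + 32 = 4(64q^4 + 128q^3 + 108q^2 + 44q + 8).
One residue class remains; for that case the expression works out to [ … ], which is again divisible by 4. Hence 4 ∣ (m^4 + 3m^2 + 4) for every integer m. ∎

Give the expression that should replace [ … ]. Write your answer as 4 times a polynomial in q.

Only m ≡ 3 (mod 4) is unaccounted for. Put m = 4q+3:
(4q+3)^4 + 3(4q+3)^2 + 4 expands to 256q^4 + 768q^3 + 912q^2 + 504q + 112,
and factoring out 4 leaves 4(64q^4 + 192q^3 + 228q^2 + 126q + 28).

4(64q^4 + 192q^3 + 228q^2 + 126q + 28)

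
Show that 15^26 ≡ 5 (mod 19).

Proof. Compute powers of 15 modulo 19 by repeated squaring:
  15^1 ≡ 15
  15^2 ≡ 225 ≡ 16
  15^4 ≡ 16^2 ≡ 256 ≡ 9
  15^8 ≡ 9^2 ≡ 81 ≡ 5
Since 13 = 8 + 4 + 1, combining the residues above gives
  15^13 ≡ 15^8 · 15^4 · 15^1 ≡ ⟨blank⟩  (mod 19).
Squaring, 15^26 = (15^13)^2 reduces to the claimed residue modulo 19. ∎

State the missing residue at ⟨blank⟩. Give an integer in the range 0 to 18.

10

15^8 · 15^4 · 15^1 ≡ 5 · 9 · 15 = 675.
675 mod 19 = 10, so 15^13 ≡ 10 (mod 19).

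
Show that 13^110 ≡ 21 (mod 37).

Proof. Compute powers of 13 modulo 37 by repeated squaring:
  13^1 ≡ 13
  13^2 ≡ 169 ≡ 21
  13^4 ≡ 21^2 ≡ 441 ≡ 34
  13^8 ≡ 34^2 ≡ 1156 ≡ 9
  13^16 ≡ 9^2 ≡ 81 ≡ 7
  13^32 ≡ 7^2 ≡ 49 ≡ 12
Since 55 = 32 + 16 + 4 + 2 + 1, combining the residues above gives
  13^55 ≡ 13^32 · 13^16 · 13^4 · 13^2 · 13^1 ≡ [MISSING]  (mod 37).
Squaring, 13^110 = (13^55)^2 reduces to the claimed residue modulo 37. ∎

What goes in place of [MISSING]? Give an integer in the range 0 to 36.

13^32 · 13^16 · 13^4 · 13^2 · 13^1 ≡ 12 · 7 · 34 · 21 · 13 = 779688.
779688 mod 37 = 24, so 13^55 ≡ 24 (mod 37).

24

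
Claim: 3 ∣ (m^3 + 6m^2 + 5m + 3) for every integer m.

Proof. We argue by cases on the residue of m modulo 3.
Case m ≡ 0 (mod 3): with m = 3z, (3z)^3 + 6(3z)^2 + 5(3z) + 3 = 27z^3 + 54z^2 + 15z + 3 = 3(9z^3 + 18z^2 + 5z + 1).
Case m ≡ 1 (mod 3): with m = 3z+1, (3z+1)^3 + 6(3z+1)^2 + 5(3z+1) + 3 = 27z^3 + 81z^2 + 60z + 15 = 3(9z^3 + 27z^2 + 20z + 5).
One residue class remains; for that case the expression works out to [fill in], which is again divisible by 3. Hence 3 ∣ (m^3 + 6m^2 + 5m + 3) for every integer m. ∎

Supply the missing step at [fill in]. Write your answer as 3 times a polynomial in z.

3(9z^3 + 36z^2 + 41z + 15)

The residues treated are {0, 1}, so the missing case is m ≡ 2 (mod 3); write m = 3z+2.
Then (3z+2)^3 + 6(3z+2)^2 + 5(3z+2) + 3 = 27z^3 + 108z^2 + 123z + 45 = 3(9z^3 + 36z^2 + 41z + 15).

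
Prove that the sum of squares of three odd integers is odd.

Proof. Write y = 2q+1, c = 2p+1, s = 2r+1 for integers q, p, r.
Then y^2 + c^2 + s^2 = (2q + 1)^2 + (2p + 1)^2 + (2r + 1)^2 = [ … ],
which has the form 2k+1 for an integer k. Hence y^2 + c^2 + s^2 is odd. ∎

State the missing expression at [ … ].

2(2p^2 + 2p + 2q^2 + 2q + 2r^2 + 2r + 1) + 1

Expanding: (2q + 1)^2 + (2p + 1)^2 + (2r + 1)^2 = 4p^2 + 4p + 4q^2 + 4q + 4r^2 + 4r + 3.
Every term except the constant is even, so this is 2(2p^2 + 2p + 2q^2 + 2q + 2r^2 + 2r + 1) + 1,
and 2p^2 + 2p + 2q^2 + 2q + 2r^2 + 2r + 1 ∈ ℤ gives the required form.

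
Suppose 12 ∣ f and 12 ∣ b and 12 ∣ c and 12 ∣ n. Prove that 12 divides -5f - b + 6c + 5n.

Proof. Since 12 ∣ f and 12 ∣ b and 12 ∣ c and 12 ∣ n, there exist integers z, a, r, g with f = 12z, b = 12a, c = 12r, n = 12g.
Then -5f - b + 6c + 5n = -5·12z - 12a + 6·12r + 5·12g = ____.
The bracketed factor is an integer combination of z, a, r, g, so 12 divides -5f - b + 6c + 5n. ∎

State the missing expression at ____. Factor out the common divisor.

12(-a + 5g + 6r - 5z)

Each term has a factor of 12: -5·12z - 12a + 6·12r + 5·12g = 12·(-a + 5g + 6r - 5z).
Since -a + 5g + 6r - 5z is an integer, 12 ∣ (-5f - b + 6c + 5n).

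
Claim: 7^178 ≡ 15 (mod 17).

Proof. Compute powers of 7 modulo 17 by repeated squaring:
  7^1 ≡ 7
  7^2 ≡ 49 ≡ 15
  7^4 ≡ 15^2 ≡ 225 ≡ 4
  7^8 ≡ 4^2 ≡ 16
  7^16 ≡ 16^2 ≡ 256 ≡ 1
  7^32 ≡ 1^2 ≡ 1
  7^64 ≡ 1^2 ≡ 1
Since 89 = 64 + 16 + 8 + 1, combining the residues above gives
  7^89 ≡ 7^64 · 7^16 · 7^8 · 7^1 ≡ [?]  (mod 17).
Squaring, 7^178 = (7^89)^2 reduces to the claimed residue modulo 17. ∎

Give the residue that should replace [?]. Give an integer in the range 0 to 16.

10

7^64 · 7^16 · 7^8 · 7^1 ≡ 1 · 1 · 16 · 7 = 112.
112 mod 17 = 10, so 7^89 ≡ 10 (mod 17).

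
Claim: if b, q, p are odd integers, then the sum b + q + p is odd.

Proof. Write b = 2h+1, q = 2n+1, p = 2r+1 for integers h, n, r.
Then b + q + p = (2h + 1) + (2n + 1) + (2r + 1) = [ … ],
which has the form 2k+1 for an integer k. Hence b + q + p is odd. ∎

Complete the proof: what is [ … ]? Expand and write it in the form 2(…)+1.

2(h + n + r + 1) + 1

(2h + 1) + (2n + 1) + (2r + 1) = 2h + 2n + 2r + 3
= 2(h + n + r + 1) + 1.
Since h + n + r + 1 is an integer, the sum is of the form 2k+1 for an integer k.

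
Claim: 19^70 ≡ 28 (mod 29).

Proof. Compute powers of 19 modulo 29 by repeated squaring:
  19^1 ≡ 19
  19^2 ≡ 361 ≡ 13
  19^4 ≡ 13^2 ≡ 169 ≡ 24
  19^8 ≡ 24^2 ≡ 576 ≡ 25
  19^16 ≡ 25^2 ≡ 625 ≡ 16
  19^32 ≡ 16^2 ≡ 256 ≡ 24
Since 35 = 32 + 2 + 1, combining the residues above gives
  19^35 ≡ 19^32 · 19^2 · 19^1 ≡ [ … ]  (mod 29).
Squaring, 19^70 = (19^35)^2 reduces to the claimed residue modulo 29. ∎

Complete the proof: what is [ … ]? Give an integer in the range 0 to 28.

12

19^32 · 19^2 · 19^1 ≡ 24 · 13 · 19 = 5928.
5928 mod 29 = 12, so 19^35 ≡ 12 (mod 29).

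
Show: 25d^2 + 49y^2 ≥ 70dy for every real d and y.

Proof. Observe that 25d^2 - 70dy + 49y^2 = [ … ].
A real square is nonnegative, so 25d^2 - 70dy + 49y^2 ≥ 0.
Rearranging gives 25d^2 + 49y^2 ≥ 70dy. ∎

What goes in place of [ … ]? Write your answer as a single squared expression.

The leading and trailing coefficients are 5^2 and 7^2, and 70 = 2·5·7, so the trinomial is (5d - 7y)^2.
Hence 25d^2 - 70dy + 49y^2 ≥ 0.

(5d - 7y)^2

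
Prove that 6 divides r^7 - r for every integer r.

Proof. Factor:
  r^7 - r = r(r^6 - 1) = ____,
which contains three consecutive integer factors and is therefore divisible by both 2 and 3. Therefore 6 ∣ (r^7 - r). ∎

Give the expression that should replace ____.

r^6 - 1 = (r^2 - 1)(r^4 + r^2 + 1), and r^2 - 1 = (r-1)(r+1).
So r(r^6 - 1) = (r - 1)r(r + 1)(r^4 + r^2 + 1).

(r - 1)r(r + 1)(r^4 + r^2 + 1)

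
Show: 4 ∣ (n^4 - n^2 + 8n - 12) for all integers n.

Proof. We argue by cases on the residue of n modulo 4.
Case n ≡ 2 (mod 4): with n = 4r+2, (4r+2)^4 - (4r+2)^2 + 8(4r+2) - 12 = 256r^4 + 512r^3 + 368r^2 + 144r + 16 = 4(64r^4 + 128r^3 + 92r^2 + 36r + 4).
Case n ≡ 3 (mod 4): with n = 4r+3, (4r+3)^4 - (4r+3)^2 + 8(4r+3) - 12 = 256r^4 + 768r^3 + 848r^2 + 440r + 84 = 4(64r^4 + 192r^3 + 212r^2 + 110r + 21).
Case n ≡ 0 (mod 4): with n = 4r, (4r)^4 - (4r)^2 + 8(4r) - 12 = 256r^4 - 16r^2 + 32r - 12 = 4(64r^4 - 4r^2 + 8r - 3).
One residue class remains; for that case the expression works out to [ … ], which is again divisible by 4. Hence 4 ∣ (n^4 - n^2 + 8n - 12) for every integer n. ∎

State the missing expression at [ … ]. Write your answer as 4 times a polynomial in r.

Only n ≡ 1 (mod 4) is unaccounted for. Put n = 4r+1:
(4r+1)^4 - (4r+1)^2 + 8(4r+1) - 12 expands to 256r^4 + 256r^3 + 80r^2 + 40r - 4,
and factoring out 4 leaves 4(64r^4 + 64r^3 + 20r^2 + 10r - 1).

4(64r^4 + 64r^3 + 20r^2 + 10r - 1)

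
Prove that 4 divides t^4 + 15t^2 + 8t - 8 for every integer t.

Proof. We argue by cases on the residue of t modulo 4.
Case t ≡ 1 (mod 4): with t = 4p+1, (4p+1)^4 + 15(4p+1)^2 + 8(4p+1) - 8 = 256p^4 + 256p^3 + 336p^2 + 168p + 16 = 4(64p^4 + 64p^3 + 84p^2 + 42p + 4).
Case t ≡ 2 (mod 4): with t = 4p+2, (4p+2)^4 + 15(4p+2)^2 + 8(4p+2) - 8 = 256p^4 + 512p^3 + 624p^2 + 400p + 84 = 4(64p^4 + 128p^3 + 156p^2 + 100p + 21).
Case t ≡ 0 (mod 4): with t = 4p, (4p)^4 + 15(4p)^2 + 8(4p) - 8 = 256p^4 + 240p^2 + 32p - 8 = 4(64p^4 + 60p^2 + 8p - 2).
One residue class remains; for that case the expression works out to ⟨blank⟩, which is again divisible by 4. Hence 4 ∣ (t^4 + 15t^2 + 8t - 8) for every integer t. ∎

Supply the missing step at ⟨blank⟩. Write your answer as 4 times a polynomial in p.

Only t ≡ 3 (mod 4) is unaccounted for. Put t = 4p+3:
(4p+3)^4 + 15(4p+3)^2 + 8(4p+3) - 8 expands to 256p^4 + 768p^3 + 1104p^2 + 824p + 232,
and factoring out 4 leaves 4(64p^4 + 192p^3 + 276p^2 + 206p + 58).

4(64p^4 + 192p^3 + 276p^2 + 206p + 58)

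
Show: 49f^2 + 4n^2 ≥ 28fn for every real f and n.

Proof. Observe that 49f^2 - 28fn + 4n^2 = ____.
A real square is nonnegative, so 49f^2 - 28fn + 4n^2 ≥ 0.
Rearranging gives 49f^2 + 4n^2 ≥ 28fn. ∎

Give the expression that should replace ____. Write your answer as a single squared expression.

(7f - 2n)^2

49f^2 - 28fn + 4n^2 is a perfect-square trinomial: the outer terms are (7f)^2 and (2n)^2, and the cross term is -2·7f·2n.
So 49f^2 - 28fn + 4n^2 = (7f - 2n)^2 ≥ 0.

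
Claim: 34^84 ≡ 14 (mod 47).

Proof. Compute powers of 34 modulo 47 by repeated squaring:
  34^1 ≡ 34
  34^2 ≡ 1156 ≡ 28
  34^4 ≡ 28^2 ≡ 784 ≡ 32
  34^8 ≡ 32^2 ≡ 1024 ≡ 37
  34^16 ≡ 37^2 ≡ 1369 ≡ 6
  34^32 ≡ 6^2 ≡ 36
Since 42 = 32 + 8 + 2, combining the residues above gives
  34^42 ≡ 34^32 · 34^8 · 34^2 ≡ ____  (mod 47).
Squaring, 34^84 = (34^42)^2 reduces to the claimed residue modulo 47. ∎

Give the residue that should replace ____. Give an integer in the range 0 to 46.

34^32 · 34^8 · 34^2 ≡ 36 · 37 · 28 = 37296.
37296 mod 47 = 25, so 34^42 ≡ 25 (mod 47).

25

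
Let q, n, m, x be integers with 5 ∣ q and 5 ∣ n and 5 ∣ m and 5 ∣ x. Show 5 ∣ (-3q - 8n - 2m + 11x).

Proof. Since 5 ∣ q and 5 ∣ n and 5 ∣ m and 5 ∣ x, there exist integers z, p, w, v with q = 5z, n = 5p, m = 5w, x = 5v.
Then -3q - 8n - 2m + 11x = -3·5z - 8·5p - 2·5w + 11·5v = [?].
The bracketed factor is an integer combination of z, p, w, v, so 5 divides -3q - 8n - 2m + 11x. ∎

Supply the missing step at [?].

Each term has a factor of 5: -3·5z - 8·5p - 2·5w + 11·5v = 5·(-8p + 11v - 2w - 3z).
Since -8p + 11v - 2w - 3z is an integer, 5 ∣ (-3q - 8n - 2m + 11x).

5(-8p + 11v - 2w - 3z)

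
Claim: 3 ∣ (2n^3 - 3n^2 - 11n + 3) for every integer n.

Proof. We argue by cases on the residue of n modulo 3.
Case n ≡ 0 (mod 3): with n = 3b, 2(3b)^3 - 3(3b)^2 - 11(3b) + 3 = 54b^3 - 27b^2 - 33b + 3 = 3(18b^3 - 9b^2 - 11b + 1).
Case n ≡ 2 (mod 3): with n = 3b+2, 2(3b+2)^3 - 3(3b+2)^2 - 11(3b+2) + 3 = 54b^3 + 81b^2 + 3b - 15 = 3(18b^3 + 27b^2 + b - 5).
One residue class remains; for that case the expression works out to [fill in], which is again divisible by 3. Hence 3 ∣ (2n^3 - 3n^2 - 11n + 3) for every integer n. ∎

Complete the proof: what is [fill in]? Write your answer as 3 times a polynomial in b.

The residues treated are {0, 2}, so the missing case is n ≡ 1 (mod 3); write n = 3b+1.
Then 2(3b+1)^3 - 3(3b+1)^2 - 11(3b+1) + 3 = 54b^3 + 27b^2 - 33b - 9 = 3(18b^3 + 9b^2 - 11b - 3).

3(18b^3 + 9b^2 - 11b - 3)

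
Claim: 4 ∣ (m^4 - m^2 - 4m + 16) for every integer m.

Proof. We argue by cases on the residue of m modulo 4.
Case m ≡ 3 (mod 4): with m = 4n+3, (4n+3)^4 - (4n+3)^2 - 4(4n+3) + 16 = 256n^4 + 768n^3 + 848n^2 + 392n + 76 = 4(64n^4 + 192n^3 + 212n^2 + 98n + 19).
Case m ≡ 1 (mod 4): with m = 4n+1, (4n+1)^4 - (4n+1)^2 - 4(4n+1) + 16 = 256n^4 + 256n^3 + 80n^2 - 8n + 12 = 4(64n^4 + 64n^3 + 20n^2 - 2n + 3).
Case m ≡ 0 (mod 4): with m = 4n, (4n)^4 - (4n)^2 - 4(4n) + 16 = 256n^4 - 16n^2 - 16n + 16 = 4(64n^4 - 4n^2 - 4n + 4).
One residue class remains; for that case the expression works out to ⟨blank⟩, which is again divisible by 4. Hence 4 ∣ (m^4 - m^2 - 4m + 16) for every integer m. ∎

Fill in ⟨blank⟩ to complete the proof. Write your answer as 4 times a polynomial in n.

The residues treated are {3, 1, 0}, so the missing case is m ≡ 2 (mod 4); write m = 4n+2.
Then (4n+2)^4 - (4n+2)^2 - 4(4n+2) + 16 = 256n^4 + 512n^3 + 368n^2 + 96n + 20 = 4(64n^4 + 128n^3 + 92n^2 + 24n + 5).

4(64n^4 + 128n^3 + 92n^2 + 24n + 5)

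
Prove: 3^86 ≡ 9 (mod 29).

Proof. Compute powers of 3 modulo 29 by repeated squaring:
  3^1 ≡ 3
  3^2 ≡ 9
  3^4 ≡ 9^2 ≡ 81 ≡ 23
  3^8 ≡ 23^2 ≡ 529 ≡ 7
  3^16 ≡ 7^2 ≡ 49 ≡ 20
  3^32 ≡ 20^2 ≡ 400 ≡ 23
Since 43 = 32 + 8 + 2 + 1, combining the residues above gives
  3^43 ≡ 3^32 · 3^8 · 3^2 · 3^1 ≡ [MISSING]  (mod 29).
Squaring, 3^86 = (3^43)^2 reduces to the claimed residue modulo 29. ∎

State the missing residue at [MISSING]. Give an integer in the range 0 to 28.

26

Multiply the listed residues: 23 · 7 · 9 · 3 = 161 → 1449 → 4347.
Reducing modulo 29: 4347 = 149·29 + 26, so 3^43 ≡ 26.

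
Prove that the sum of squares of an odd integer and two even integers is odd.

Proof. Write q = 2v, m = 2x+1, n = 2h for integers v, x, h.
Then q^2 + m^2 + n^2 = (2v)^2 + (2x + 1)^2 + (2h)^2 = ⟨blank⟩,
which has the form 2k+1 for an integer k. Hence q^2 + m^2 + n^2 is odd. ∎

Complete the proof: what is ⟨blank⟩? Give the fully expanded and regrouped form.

2(2h^2 + 2v^2 + 2x^2 + 2x) + 1

Expanding: (2v)^2 + (2x + 1)^2 + (2h)^2 = 4h^2 + 4v^2 + 4x^2 + 4x + 1.
Every term except the constant is even, so this is 2(2h^2 + 2v^2 + 2x^2 + 2x) + 1,
and 2h^2 + 2v^2 + 2x^2 + 2x ∈ ℤ gives the required form.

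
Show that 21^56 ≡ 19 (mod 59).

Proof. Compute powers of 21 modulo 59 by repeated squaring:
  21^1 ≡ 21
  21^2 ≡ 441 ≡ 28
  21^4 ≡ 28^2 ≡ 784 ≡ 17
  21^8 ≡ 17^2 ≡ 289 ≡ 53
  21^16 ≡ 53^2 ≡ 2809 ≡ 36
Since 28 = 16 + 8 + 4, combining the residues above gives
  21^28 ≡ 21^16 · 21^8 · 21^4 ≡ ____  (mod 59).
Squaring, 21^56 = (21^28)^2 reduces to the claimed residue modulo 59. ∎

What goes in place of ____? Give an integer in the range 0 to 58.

45

Multiply the listed residues: 36 · 53 · 17 = 1908 → 32436.
Reducing modulo 59: 32436 = 549·59 + 45, so 21^28 ≡ 45.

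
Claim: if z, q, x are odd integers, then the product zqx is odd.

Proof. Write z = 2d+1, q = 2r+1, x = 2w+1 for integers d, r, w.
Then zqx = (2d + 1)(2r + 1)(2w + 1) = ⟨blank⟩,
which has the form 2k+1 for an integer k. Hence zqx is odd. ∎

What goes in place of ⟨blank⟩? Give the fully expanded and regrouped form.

2(4drw + 2dr + 2dw + d + 2rw + r + w) + 1

(2d + 1)(2r + 1)(2w + 1) = 8drw + 4dr + 4dw + 2d + 4rw + 2r + 2w + 1
= 2(4drw + 2dr + 2dw + d + 2rw + r + w) + 1.
Since 4drw + 2dr + 2dw + d + 2rw + r + w is an integer, the product is of the form 2k+1 for an integer k.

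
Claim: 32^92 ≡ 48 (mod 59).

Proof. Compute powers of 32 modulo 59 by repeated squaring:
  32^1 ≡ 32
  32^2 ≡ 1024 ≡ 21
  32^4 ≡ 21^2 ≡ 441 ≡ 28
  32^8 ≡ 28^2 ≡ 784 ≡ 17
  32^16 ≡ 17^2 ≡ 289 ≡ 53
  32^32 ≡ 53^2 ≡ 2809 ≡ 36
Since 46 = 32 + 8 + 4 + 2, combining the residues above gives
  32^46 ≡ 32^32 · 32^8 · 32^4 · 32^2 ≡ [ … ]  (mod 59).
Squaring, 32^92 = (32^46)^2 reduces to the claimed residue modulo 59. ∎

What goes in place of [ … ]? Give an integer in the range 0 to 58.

Multiply the listed residues: 36 · 17 · 28 · 21 = 612 → 17136 → 359856.
Reducing modulo 59: 359856 = 6099·59 + 15, so 32^46 ≡ 15.

15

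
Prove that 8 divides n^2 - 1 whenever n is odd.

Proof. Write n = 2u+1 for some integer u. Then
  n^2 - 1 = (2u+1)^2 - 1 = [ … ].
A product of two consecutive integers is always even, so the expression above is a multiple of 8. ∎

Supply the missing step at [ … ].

4u(u + 1)

(2u+1)^2 - 1 = 4u^2 + 4u + 1 - 1 = 4u^2 + 4u = 4u(u+1).
Since u and u+1 are consecutive, u(u+1) is even, and 4·(even) is a multiple of 8.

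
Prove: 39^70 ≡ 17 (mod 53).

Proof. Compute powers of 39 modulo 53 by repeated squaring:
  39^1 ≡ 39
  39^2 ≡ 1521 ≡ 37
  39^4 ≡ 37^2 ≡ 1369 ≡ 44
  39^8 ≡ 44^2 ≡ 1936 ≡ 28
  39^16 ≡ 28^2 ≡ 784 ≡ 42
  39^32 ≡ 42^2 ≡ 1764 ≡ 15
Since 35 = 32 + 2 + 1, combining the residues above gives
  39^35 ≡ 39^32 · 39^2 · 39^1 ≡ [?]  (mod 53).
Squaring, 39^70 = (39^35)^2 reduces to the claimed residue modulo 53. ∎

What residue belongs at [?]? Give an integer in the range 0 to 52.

21

39^32 · 39^2 · 39^1 ≡ 15 · 37 · 39 = 21645.
21645 mod 53 = 21, so 39^35 ≡ 21 (mod 53).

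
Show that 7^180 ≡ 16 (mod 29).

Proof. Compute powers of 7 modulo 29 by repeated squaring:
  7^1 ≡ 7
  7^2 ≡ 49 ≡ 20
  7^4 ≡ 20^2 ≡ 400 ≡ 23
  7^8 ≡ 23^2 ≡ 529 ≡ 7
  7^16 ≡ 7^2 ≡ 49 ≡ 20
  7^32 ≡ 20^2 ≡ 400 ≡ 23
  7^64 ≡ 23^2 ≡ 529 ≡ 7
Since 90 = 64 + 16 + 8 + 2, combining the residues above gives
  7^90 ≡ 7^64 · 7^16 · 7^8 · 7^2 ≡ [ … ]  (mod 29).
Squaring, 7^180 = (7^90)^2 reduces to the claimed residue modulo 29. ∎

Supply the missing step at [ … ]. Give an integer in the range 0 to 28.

25

7^64 · 7^16 · 7^8 · 7^2 ≡ 7 · 20 · 7 · 20 = 19600.
19600 mod 29 = 25, so 7^90 ≡ 25 (mod 29).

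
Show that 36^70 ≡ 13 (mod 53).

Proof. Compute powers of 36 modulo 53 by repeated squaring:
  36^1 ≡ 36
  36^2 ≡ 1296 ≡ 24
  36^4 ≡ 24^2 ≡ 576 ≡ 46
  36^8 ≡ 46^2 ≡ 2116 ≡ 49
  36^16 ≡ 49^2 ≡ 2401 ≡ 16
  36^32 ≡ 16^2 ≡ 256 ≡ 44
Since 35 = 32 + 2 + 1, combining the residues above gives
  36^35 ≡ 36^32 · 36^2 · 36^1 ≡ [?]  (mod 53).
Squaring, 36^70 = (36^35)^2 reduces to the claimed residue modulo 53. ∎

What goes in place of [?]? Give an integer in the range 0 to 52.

Multiply the listed residues: 44 · 24 · 36 = 1056 → 38016.
Reducing modulo 53: 38016 = 717·53 + 15, so 36^35 ≡ 15.

15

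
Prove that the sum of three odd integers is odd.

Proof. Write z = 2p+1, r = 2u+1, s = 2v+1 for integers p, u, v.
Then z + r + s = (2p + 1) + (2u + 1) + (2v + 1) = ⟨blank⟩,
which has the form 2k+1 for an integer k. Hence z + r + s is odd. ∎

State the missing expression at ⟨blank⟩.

(2p + 1) + (2u + 1) + (2v + 1) = 2p + 2u + 2v + 3
= 2(p + u + v + 1) + 1.
Since p + u + v + 1 is an integer, the sum is of the form 2k+1 for an integer k.

2(p + u + v + 1) + 1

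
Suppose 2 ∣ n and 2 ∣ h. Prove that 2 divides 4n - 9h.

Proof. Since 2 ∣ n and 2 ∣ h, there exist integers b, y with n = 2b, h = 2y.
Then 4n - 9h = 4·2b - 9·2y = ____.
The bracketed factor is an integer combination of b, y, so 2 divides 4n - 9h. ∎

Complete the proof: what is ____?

2(4b - 9y)

Pull the common 2 out of every term: 4·2b - 9·2y = 2(4b - 9y).
4b - 9y is an integer, which exhibits the divisibility.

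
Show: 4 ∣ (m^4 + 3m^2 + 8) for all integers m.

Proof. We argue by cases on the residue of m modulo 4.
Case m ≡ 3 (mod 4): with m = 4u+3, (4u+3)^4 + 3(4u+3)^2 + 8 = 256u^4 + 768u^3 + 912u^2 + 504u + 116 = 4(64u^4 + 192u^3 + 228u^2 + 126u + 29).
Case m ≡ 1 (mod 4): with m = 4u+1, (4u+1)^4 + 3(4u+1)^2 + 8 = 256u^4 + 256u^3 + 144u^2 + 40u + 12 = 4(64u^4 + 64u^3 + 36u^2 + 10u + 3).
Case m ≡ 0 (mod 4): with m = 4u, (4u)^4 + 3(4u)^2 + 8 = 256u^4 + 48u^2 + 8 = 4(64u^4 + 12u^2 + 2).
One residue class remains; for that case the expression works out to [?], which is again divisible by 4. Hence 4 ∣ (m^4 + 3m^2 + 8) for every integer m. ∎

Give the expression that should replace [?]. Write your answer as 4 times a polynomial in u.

4(64u^4 + 128u^3 + 108u^2 + 44u + 9)

The residues treated are {3, 1, 0}, so the missing case is m ≡ 2 (mod 4); write m = 4u+2.
Then (4u+2)^4 + 3(4u+2)^2 + 8 = 256u^4 + 512u^3 + 432u^2 + 176u + 36 = 4(64u^4 + 128u^3 + 108u^2 + 44u + 9).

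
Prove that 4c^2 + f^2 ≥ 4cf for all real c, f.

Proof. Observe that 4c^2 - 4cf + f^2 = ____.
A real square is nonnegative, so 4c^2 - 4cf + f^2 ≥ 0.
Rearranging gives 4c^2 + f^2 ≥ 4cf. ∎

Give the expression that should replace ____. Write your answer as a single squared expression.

The leading and trailing coefficients are 2^2 and 1^2, and 4 = 2·2·1, so the trinomial is (2c - f)^2.
Hence 4c^2 - 4cf + f^2 ≥ 0.

(2c - f)^2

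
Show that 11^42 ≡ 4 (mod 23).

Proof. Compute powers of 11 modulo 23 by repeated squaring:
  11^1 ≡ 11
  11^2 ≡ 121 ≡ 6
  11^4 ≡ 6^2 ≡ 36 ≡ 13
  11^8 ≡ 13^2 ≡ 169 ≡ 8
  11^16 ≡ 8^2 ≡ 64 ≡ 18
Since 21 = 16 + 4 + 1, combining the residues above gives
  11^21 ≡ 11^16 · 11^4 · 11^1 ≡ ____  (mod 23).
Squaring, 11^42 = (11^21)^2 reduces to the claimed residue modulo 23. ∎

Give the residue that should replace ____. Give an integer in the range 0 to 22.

21

11^16 · 11^4 · 11^1 ≡ 18 · 13 · 11 = 2574.
2574 mod 23 = 21, so 11^21 ≡ 21 (mod 23).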